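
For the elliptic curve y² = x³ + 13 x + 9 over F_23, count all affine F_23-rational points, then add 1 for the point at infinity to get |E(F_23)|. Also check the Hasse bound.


Affine points = {(0, 3), (0, 20), (1, 0), (3, 11), (3, 12), (6, 2), (6, 21), (7, 11), (7, 12), (8, 2), (8, 21), (9, 2), (9, 21), (10, 9), (10, 14), (13, 11), (13, 12), (16, 9), (16, 14), (18, 7), (18, 16), (19, 10), (19, 13), (20, 9), (20, 14), (22, 8), (22, 15)}; affine count = 27; |E(F_23)| = 28.

Discriminant check: Δ ∝ 4a³ + 27b² = 4·13³ + 27·9² = 4·2197 + 27·81 ≡ 4 (mod 23). Nonzero ⇒ E is nonsingular.
For each x ∈ F_23, compute rhs = x³ + 13·x + 9 mod 23, then count y ∈ F_23 with y² ≡ rhs.
  x = 0: rhs = 9, matching y values: 3, 20 (2 points).
  x = 1: rhs = 0, matching y values: 0 (1 points).
  x = 2: rhs = 20, matching y values: none (0 points).
  x = 3: rhs = 6, matching y values: 11, 12 (2 points).
  x = 4: rhs = 10, matching y values: none (0 points).
  x = 5: rhs = 15, matching y values: none (0 points).
  x = 6: rhs = 4, matching y values: 2, 21 (2 points).
  x = 7: rhs = 6, matching y values: 11, 12 (2 points).
  x = 8: rhs = 4, matching y values: 2, 21 (2 points).
  x = 9: rhs = 4, matching y values: 2, 21 (2 points).
  x = 10: rhs = 12, matching y values: 9, 14 (2 points).
  x = 11: rhs = 11, matching y values: none (0 points).
  x = 12: rhs = 7, matching y values: none (0 points).
  x = 13: rhs = 6, matching y values: 11, 12 (2 points).
  x = 14: rhs = 14, matching y values: none (0 points).
  x = 15: rhs = 14, matching y values: none (0 points).
  x = 16: rhs = 12, matching y values: 9, 14 (2 points).
  x = 17: rhs = 14, matching y values: none (0 points).
  x = 18: rhs = 3, matching y values: 7, 16 (2 points).
  x = 19: rhs = 8, matching y values: 10, 13 (2 points).
  x = 20: rhs = 12, matching y values: 9, 14 (2 points).
  x = 21: rhs = 21, matching y values: none (0 points).
  x = 22: rhs = 18, matching y values: 8, 15 (2 points).
Total affine count: 27.
Full point count |E(F_23)| = 27 + 1 = 28.
Hasse bound: |28 − (23+1)| = |4| = 4 ≤ 2√23 ≈ 9.5917 ✓.


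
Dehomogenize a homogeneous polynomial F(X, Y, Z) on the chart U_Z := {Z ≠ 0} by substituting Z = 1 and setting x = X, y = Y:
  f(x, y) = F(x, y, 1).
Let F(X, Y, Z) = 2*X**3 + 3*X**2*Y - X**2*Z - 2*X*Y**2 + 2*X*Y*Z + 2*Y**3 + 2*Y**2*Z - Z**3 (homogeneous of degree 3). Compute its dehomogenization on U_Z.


f(x, y) = 2*x**3 + 3*x**2*y - x**2 - 2*x*y**2 + 2*x*y + 2*y**3 + 2*y**2 - 1

On U_Z we set Z = 1. Each monomial c·X^i·Y^j·Z^k in F becomes c·x^i·y^j·1^k = c·x^i·y^j.
Substituting Z = 1: F(X, Y, 1) = 2*x**3 + 3*x**2*y - x**2 - 2*x*y**2 + 2*x*y + 2*y**3 + 2*y**2 - 1.
Note: deg(f) ≤ deg(F) = 3; strict inequality happens when F is divisible by Z (lost terms).


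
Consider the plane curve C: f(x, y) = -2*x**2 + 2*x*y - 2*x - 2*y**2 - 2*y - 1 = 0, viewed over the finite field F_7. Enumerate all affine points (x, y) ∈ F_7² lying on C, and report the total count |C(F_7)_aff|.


Affine F_7-points: {(1, 1), (1, 6), (4, 4), (4, 6), (6, 1), (6, 4)}; count = 6.

For each of the 49 pairs (x, y) ∈ F_7², evaluate f(x, y) mod 7. Record the zeros.
  x = 0: [0↦6, 1↦2, 2↦1, 3↦3, 4↦1, 5↦2, 6↦6]  zeros at y ∈ ∅
  x = 1: [0↦2, 1↦0, 2↦1, 3↦5, 4↦5, 5↦1, 6↦0]  zeros at y ∈ {1, 6}
  x = 2: [0↦1, 1↦1, 2↦4, 3↦3, 4↦5, 5↦3, 6↦4]  zeros at y ∈ ∅
  x = 3: [0↦3, 1↦5, 2↦3, 3↦4, 4↦1, 5↦1, 6↦4]  zeros at y ∈ ∅
  x = 4: [0↦1, 1↦5, 2↦5, 3↦1, 4↦0, 5↦2, 6↦0]  zeros at y ∈ {4, 6}
  x = 5: [0↦2, 1↦1, 2↦3, 3↦1, 4↦2, 5↦6, 6↦6]  zeros at y ∈ ∅
  x = 6: [0↦6, 1↦0, 2↦4, 3↦4, 4↦0, 5↦6, 6↦1]  zeros at y ∈ {1, 4}
Collecting zeros: affine points = {(1, 1), (1, 6), (4, 4), (4, 6), (6, 1), (6, 4)}.
Total count |C(F_7)_aff| = 6.


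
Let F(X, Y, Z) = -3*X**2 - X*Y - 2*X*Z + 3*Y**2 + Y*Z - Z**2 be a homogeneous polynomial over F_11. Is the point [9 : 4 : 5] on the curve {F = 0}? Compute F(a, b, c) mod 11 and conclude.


F(9,4,5) ≡ 4 (mod 11); P is NOT on the curve.

Evaluate F(9, 4, 5) term-by-term (mod 11).
  -3*X**2 ↦ -3·81·1·1 = -243
  -X*Y ↦ -1·9·4·1 = -36
  -2*X*Z ↦ -2·9·1·5 = -90
  3*Y**2 ↦ 3·1·16·1 = 48
  Y*Z ↦ 1·1·4·5 = 20
  -Z**2 ↦ -1·1·1·25 = -25
Sum: F(9, 4, 5) = (-243) + (-36) + (-90) + (48) + (20) + (-25) = -326.
Reducing mod 11: -326 ≡ 4 (mod 11).
Since F(a, b, c) ≡ 4 ≠ 0 (mod 11), P does NOT lie on the curve.


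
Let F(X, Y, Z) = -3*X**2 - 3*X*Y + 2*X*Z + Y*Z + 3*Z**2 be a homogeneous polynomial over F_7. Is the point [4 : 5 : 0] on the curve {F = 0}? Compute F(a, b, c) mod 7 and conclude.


F(4,5,0) ≡ 4 (mod 7); P is NOT on the curve.

Evaluate F(4, 5, 0) term-by-term (mod 7).
  -3*X**2 ↦ -3·16·1·1 = -48
  -3*X*Y ↦ -3·4·5·1 = -60
  2*X*Z ↦ 2·4·1·0 = 0
  Y*Z ↦ 1·1·5·0 = 0
  3*Z**2 ↦ 3·1·1·0 = 0
Sum: F(4, 5, 0) = (-48) + (-60) + (0) + (0) + (0) = -108.
Reducing mod 7: -108 ≡ 4 (mod 7).
Since F(a, b, c) ≡ 4 ≠ 0 (mod 7), P does NOT lie on the curve.


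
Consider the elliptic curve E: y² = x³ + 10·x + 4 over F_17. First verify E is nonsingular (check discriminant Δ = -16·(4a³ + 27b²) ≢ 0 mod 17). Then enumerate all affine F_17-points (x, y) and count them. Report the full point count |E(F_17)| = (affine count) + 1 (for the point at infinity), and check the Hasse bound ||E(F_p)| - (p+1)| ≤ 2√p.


Affine points = {(0, 2), (0, 15), (1, 7), (1, 10), (2, 7), (2, 10), (5, 3), (5, 14), (6, 5), (6, 12), (7, 3), (7, 14), (8, 1), (8, 16), (10, 4), (10, 13), (11, 0), (12, 4), (12, 13), (13, 6), (13, 11), (14, 7), (14, 10)}; affine count = 23; |E(F_17)| = 24.

Discriminant check: Δ ∝ 4a³ + 27b² = 4·10³ + 27·4² = 4·1000 + 27·16 ≡ 12 (mod 17). Nonzero ⇒ E is nonsingular.
For each x ∈ F_17, compute rhs = x³ + 10·x + 4 mod 17, then count y ∈ F_17 with y² ≡ rhs.
  x = 0: rhs = 4, matching y values: 2, 15 (2 points).
  x = 1: rhs = 15, matching y values: 7, 10 (2 points).
  x = 2: rhs = 15, matching y values: 7, 10 (2 points).
  x = 3: rhs = 10, matching y values: none (0 points).
  x = 4: rhs = 6, matching y values: none (0 points).
  x = 5: rhs = 9, matching y values: 3, 14 (2 points).
  x = 6: rhs = 8, matching y values: 5, 12 (2 points).
  x = 7: rhs = 9, matching y values: 3, 14 (2 points).
  x = 8: rhs = 1, matching y values: 1, 16 (2 points).
  x = 9: rhs = 7, matching y values: none (0 points).
  x = 10: rhs = 16, matching y values: 4, 13 (2 points).
  x = 11: rhs = 0, matching y values: 0 (1 points).
  x = 12: rhs = 16, matching y values: 4, 13 (2 points).
  x = 13: rhs = 2, matching y values: 6, 11 (2 points).
  x = 14: rhs = 15, matching y values: 7, 10 (2 points).
  x = 15: rhs = 10, matching y values: none (0 points).
  x = 16: rhs = 10, matching y values: none (0 points).
Total affine count: 23.
Full point count |E(F_17)| = 23 + 1 = 24.
Hasse bound: |24 − (17+1)| = |6| = 6 ≤ 2√17 ≈ 8.2462 ✓.


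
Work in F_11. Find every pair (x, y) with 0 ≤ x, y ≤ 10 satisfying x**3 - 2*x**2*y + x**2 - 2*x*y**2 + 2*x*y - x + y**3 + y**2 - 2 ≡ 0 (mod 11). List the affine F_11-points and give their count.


Affine F_11-points: {(0, 1), (1, 5), (2, 7), (3, 4), (4, 1), (5, 0), (6, 2), (8, 1), (9, 2), (10, 2), (10, 8), (10, 9)}; count = 12.

For each of the 121 pairs (x, y) ∈ F_11², evaluate f(x, y) mod 11. Record the zeros.
  x = 0: [0↦9, 1↦0, 2↦10, 3↦1, 4↦1, 5↦5, 6↦8, 7↦5, 8↦2, 9↦5, 10↦9]  zeros at y ∈ {1}
  x = 1: [0↦10, 1↦10, 2↦3, 3↦6, 4↦3, 5↦0, 6↦3, 7↦7, 8↦7, 9↦9, 10↦8]  zeros at y ∈ {5}
  x = 2: [0↦8, 1↦2, 2↦7, 3↦7, 4↦8, 5↦5, 6↦4, 7↦0, 8↦10, 9↦7, 10↦8]  zeros at y ∈ {7}
  x = 3: [0↦9, 1↦4, 2↦6, 3↦10, 4↦0, 5↦4, 6↦6, 7↦1, 8↦6, 9↦5, 10↦4]  zeros at y ∈ {4}
  x = 4: [0↦8, 1↦0, 2↦6, 3↦10, 4↦7, 5↦3, 6↦4, 7↦5, 8↦1, 9↦9, 10↦2]  zeros at y ∈ {1}
  x = 5: [0↦0, 1↦7, 2↦2, 3↦2, 4↦2, 5↦8, 6↦4, 7↦7, 8↦1, 9↦3, 10↦8]  zeros at y ∈ {0}
  x = 6: [0↦2, 1↦9, 2↦0, 3↦3, 4↦2, 5↦3, 6↦1, 7↦2, 8↦1, 9↦4, 10↦6]  zeros at y ∈ {2}
  x = 7: [0↦9, 1↦1, 2↦6, 3↦8, 4↦2, 5↦5, 6↦1, 7↦7, 8↦7, 9↦7, 10↦2]  zeros at y ∈ ∅
  x = 8: [0↦5, 1↦0, 2↦4, 3↦1, 4↦8, 5↦9, 6↦10, 7↦6, 8↦3, 9↦7, 10↦2]  zeros at y ∈ {1}
  x = 9: [0↦7, 1↦1, 2↦0, 3↦10, 4↦4, 5↦10, 6↦1, 7↦5, 8↦6, 9↦10, 10↦1]  zeros at y ∈ {2}
  x = 10: [0↦10, 1↦10, 2↦0, 3↦8, 4↦7, 5↦3, 6↦2, 7↦10, 8↦0, 9↦0, 10↦5]  zeros at y ∈ {2, 8, 9}
Collecting zeros: affine points = {(0, 1), (1, 5), (2, 7), (3, 4), (4, 1), (5, 0), (6, 2), (8, 1), (9, 2), (10, 2), (10, 8), (10, 9)}.
Total count |C(F_11)_aff| = 12.


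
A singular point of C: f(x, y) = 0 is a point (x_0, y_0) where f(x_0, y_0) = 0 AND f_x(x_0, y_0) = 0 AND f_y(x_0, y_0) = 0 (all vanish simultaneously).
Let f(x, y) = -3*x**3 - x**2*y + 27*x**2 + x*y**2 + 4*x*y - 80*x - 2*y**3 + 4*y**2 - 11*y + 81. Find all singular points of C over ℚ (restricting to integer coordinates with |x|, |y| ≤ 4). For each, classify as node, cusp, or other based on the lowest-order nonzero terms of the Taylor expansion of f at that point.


Singular points: {(3, 1)}; classification: node.

Compute partial derivatives:
  f_x = -9*x**2 - 2*x*y + 54*x + y**2 + 4*y - 80.
  f_y = -x**2 + 2*x*y + 4*x - 6*y**2 + 8*y - 11.
Scan x_0 ∈ {−4, ..., 4}. For each x_0, f_y(x_0, y) is a polynomial in y; find its integer roots y ∈ {−4, ..., 4}, then test f_x and f at those candidates.
  x = -4: f_y(-4, y) = -6*y**2 - 43; no integer root y with |y| ≤ 4.
  x = -3: f_y(-3, y) = -6*y**2 + 2*y - 32; no integer root y with |y| ≤ 4.
  x = -2: f_y(-2, y) = -6*y**2 + 4*y - 23; no integer root y with |y| ≤ 4.
  x = -1: f_y(-1, y) = -6*y**2 + 6*y - 16; no integer root y with |y| ≤ 4.
  x = 0: f_y(0, y) = -6*y**2 + 8*y - 11; no integer root y with |y| ≤ 4.
  x = 1: f_y(1, y) = -6*y**2 + 10*y - 8; no integer root y with |y| ≤ 4.
  x = 2: f_y(2, y) = -6*y**2 + 12*y - 7; no integer root y with |y| ≤ 4.
  x = 3: f_y(3, y) = -6*y**2 + 14*y - 8; vanishes at y ∈ {1}. (3, 1): f_x = 0, f = 0 — SINGULAR.
  x = 4: f_y(4, y) = -6*y**2 + 16*y - 11; no integer root y with |y| ≤ 4.
Only singular point on the grid: (3, 1).
Classify: substitute x = 3 + u, y = 1 + v and expand: f = -3*u**3 - u**2*v - u**2 + u*v**2 - 2*v**3 + v**2.
No constant or linear terms (consistent with a singular point). Quadratic part: -u**2 + v**2. Cubic part: -3*u**3 - u**2*v + u*v**2 - 2*v**3.
The quadratic part v**2 - u**2 = (v − u)(v + u) splits into two distinct linear factors, so there are two distinct tangent lines y − 1 = ±(x − 3) — this is a node (ordinary double point).
Classification: node.


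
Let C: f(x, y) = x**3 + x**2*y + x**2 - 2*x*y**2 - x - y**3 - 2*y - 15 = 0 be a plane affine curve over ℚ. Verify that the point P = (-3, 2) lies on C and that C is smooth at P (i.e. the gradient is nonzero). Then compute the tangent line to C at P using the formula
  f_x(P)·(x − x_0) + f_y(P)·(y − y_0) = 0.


Tangent line at P: 19*y - 38 = 0.

Step 1: f(-3, 2) = 0, so P lies on C.
Step 2: partial derivatives
  f_x(x, y) = 3*x**2 + 2*x*y + 2*x - 2*y**2 - 1, f_y(x, y) = x**2 - 4*x*y - 3*y**2 - 2.
  f_x(P) = 0, f_y(P) = 19 (gradient nonzero, so P is smooth).
Step 3: tangent line at P: 0·(x − -3) + 19·(y − 2) = 0.
Expanding: 19*y - 38 = 0.


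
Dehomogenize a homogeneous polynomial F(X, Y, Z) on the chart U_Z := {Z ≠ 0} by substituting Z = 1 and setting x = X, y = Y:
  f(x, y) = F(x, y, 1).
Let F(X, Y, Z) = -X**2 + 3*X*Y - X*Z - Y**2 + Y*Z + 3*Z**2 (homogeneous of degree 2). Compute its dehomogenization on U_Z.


f(x, y) = -x**2 + 3*x*y - x - y**2 + y + 3

On U_Z we set Z = 1. Each monomial c·X^i·Y^j·Z^k in F becomes c·x^i·y^j·1^k = c·x^i·y^j.
Substituting Z = 1: F(X, Y, 1) = -x**2 + 3*x*y - x - y**2 + y + 3.
Note: deg(f) ≤ deg(F) = 2; strict inequality happens when F is divisible by Z (lost terms).


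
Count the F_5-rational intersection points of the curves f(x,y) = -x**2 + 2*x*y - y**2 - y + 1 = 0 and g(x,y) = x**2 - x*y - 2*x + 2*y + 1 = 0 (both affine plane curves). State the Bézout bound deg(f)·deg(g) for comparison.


Common zeros: {(0, 2), (1, 0), (4, 2)}; count = 3; Bézout bound = 4.

deg(f) = 2, deg(g) = 2, so Bézout bound = 4.
Scan x ∈ F_5. For each x, list the y ∈ F_5 with f(x, y) ≡ 0 and those with g(x, y) ≡ 0 (mod 5); the common zeros in that column are the intersection.
  x = 0: f ≡ 0 at y ∈ {2}; g ≡ 0 at y ∈ {2}; common: {2}.
  x = 1: f ≡ 0 at y ∈ {0, 1}; g ≡ 0 at y ∈ {0}; common: {0}.
  x = 2: f ≡ 0 at y ∈ ∅; g ≡ 0 at y ∈ ∅; common: ∅.
  x = 3: f ≡ 0 at y ∈ ∅; g ≡ 0 at y ∈ {4}; common: ∅.
  x = 4: f ≡ 0 at y ∈ {0, 2}; g ≡ 0 at y ∈ {2}; common: {2}.
Collecting: common zeros = {(0, 2), (1, 0), (4, 2)}, so the count is 3.
Comparison with the Bézout bound: 3 ≤ 4 = deg(f)·deg(g), as expected for curves with no common component (the affine F_5-count falls short of the bound because intersections may lie at infinity, over extension fields, or carry multiplicity).


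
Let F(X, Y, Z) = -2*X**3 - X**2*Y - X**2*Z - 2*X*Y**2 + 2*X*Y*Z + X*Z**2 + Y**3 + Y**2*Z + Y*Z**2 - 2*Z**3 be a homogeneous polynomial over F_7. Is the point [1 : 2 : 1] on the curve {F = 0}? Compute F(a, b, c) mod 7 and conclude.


F(1,2,1) ≡ 4 (mod 7); P is NOT on the curve.

Evaluate F(1, 2, 1) term-by-term (mod 7).
  -2*X**3 ↦ -2·1·1·1 = -2
  -X**2*Y ↦ -1·1·2·1 = -2
  -X**2*Z ↦ -1·1·1·1 = -1
  -2*X*Y**2 ↦ -2·1·4·1 = -8
  2*X*Y*Z ↦ 2·1·2·1 = 4
  X*Z**2 ↦ 1·1·1·1 = 1
  Y**3 ↦ 1·1·8·1 = 8
  Y**2*Z ↦ 1·1·4·1 = 4
  Y*Z**2 ↦ 1·1·2·1 = 2
  -2*Z**3 ↦ -2·1·1·1 = -2
Sum: F(1, 2, 1) = (-2) + (-2) + (-1) + (-8) + (4) + (1) + (8) + (4) + (2) + (-2) = 4.
Reducing mod 7: 4 ≡ 4 (mod 7).
Since F(a, b, c) ≡ 4 ≠ 0 (mod 7), P does NOT lie on the curve.


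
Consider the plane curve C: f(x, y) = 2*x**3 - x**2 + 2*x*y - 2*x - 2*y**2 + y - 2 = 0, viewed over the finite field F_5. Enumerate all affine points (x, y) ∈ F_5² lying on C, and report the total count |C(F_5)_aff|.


Affine F_5-points: {(0, 4), (1, 2), (3, 3)}; count = 3.

For each of the 25 pairs (x, y) ∈ F_5², evaluate f(x, y) mod 5. Record the zeros.
  x = 0: [0↦3, 1↦2, 2↦2, 3↦3, 4↦0]  zeros at y ∈ {4}
  x = 1: [0↦2, 1↦3, 2↦0, 3↦3, 4↦2]  zeros at y ∈ {2}
  x = 2: [0↦1, 1↦4, 2↦3, 3↦3, 4↦4]  zeros at y ∈ ∅
  x = 3: [0↦2, 1↦2, 2↦3, 3↦0, 4↦3]  zeros at y ∈ {3}
  x = 4: [0↦2, 1↦4, 2↦2, 3↦1, 4↦1]  zeros at y ∈ ∅
Collecting zeros: affine points = {(0, 4), (1, 2), (3, 3)}.
Total count |C(F_5)_aff| = 3.


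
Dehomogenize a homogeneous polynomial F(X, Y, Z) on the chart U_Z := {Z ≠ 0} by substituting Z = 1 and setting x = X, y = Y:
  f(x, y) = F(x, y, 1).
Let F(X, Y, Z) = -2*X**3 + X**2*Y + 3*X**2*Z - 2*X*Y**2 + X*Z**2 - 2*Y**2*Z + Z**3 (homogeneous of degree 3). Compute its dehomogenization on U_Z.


f(x, y) = -2*x**3 + x**2*y + 3*x**2 - 2*x*y**2 + x - 2*y**2 + 1

On U_Z we set Z = 1. Each monomial c·X^i·Y^j·Z^k in F becomes c·x^i·y^j·1^k = c·x^i·y^j.
Substituting Z = 1: F(X, Y, 1) = -2*x**3 + x**2*y + 3*x**2 - 2*x*y**2 + x - 2*y**2 + 1.
Note: deg(f) ≤ deg(F) = 3; strict inequality happens when F is divisible by Z (lost terms).


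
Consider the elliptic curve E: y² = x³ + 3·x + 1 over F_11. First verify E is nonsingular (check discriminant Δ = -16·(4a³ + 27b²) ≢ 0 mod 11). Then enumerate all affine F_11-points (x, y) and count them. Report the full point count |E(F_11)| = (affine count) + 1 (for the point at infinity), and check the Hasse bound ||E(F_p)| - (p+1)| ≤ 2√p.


Affine points = {(0, 1), (0, 10), (1, 4), (1, 7), (2, 2), (2, 9), (3, 2), (3, 9), (4, 0), (5, 3), (5, 8), (6, 2), (6, 9), (8, 3), (8, 8), (9, 3), (9, 8)}; affine count = 17; |E(F_11)| = 18.

Discriminant check: Δ ∝ 4a³ + 27b² = 4·3³ + 27·1² = 4·27 + 27·1 ≡ 3 (mod 11). Nonzero ⇒ E is nonsingular.
For each x ∈ F_11, compute rhs = x³ + 3·x + 1 mod 11, then count y ∈ F_11 with y² ≡ rhs.
  x = 0: rhs = 1, matching y values: 1, 10 (2 points).
  x = 1: rhs = 5, matching y values: 4, 7 (2 points).
  x = 2: rhs = 4, matching y values: 2, 9 (2 points).
  x = 3: rhs = 4, matching y values: 2, 9 (2 points).
  x = 4: rhs = 0, matching y values: 0 (1 points).
  x = 5: rhs = 9, matching y values: 3, 8 (2 points).
  x = 6: rhs = 4, matching y values: 2, 9 (2 points).
  x = 7: rhs = 2, matching y values: none (0 points).
  x = 8: rhs = 9, matching y values: 3, 8 (2 points).
  x = 9: rhs = 9, matching y values: 3, 8 (2 points).
  x = 10: rhs = 8, matching y values: none (0 points).
Total affine count: 17.
Full point count |E(F_11)| = 17 + 1 = 18.
Hasse bound: |18 − (11+1)| = |6| = 6 ≤ 2√11 ≈ 6.6332 ✓.


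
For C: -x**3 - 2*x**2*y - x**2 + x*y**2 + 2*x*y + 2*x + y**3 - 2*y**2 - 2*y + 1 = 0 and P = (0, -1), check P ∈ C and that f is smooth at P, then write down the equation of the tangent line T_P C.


Tangent line at P: x + 5*y + 5 = 0.

Step 1: f(0, -1) = 0, so P lies on C.
Step 2: partial derivatives
  f_x(x, y) = -3*x**2 - 4*x*y - 2*x + y**2 + 2*y + 2, f_y(x, y) = -2*x**2 + 2*x*y + 2*x + 3*y**2 - 4*y - 2.
  f_x(P) = 1, f_y(P) = 5 (gradient nonzero, so P is smooth).
Step 3: tangent line at P: 1·(x − 0) + 5·(y − -1) = 0.
Expanding: x + 5*y + 5 = 0.


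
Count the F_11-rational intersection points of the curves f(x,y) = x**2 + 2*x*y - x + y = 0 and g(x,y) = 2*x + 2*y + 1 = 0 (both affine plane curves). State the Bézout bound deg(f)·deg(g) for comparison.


Common zeros: ∅; count = 0; Bézout bound = 2.

deg(f) = 2, deg(g) = 1, so Bézout bound = 2.
Scan x ∈ F_11. For each x, list the y ∈ F_11 with f(x, y) ≡ 0 and those with g(x, y) ≡ 0 (mod 11); the common zeros in that column are the intersection.
  x = 0: f ≡ 0 at y ∈ {0}; g ≡ 0 at y ∈ {5}; common: ∅.
  x = 1: f ≡ 0 at y ∈ {0}; g ≡ 0 at y ∈ {4}; common: ∅.
  x = 2: f ≡ 0 at y ∈ {4}; g ≡ 0 at y ∈ {3}; common: ∅.
  x = 3: f ≡ 0 at y ∈ {7}; g ≡ 0 at y ∈ {2}; common: ∅.
  x = 4: f ≡ 0 at y ∈ {6}; g ≡ 0 at y ∈ {1}; common: ∅.
  x = 5: f ≡ 0 at y ∈ ∅; g ≡ 0 at y ∈ {0}; common: ∅.
  x = 6: f ≡ 0 at y ∈ {7}; g ≡ 0 at y ∈ {10}; common: ∅.
  x = 7: f ≡ 0 at y ∈ {6}; g ≡ 0 at y ∈ {9}; common: ∅.
  x = 8: f ≡ 0 at y ∈ {9}; g ≡ 0 at y ∈ {8}; common: ∅.
  x = 9: f ≡ 0 at y ∈ {2}; g ≡ 0 at y ∈ {7}; common: ∅.
  x = 10: f ≡ 0 at y ∈ {2}; g ≡ 0 at y ∈ {6}; common: ∅.
Collecting: common zeros = ∅, so the count is 0.
Comparison with the Bézout bound: 0 ≤ 2 = deg(f)·deg(g), as expected for curves with no common component (the affine F_11-count falls short of the bound because intersections may lie at infinity, over extension fields, or carry multiplicity).


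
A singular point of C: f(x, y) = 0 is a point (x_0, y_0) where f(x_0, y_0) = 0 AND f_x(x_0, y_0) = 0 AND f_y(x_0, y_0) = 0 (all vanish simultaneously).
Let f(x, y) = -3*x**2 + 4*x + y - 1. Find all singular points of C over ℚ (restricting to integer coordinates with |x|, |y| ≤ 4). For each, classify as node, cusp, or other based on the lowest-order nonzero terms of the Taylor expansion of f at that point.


No singular points in the scanned grid; C is smooth there.

Compute partial derivatives:
  f_x = 4 - 6*x.
  f_y = 1.
f_y = 1 is a nonzero constant, so f_y never vanishes: no point (x, y) can satisfy f = f_x = f_y = 0. In particular no (x, y) ∈ {−4, ..., 4}² is singular; the curve is smooth.


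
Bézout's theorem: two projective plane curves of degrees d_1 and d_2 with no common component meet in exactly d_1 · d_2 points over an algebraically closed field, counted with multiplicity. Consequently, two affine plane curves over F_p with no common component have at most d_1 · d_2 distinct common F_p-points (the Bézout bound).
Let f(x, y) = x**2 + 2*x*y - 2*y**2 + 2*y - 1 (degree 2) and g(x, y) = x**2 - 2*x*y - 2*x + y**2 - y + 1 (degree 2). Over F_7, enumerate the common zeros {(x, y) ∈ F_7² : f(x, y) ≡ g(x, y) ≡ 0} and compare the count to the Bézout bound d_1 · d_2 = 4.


Common zeros: {(1, 0)}; count = 1; Bézout bound = 4.

deg(f) = 2, deg(g) = 2, so Bézout bound = 4.
Scan x ∈ F_7. For each x, list the y ∈ F_7 with f(x, y) ≡ 0 and those with g(x, y) ≡ 0 (mod 7); the common zeros in that column are the intersection.
  x = 0: f ≡ 0 at y ∈ ∅; g ≡ 0 at y ∈ {3, 5}; common: ∅.
  x = 1: f ≡ 0 at y ∈ {0, 2}; g ≡ 0 at y ∈ {0, 3}; common: {0}.
  x = 2: f ≡ 0 at y ∈ {1, 2}; g ≡ 0 at y ∈ {6}; common: ∅.
  x = 3: f ≡ 0 at y ∈ {1, 3}; g ≡ 0 at y ∈ ∅; common: ∅.
  x = 4: f ≡ 0 at y ∈ ∅; g ≡ 0 at y ∈ ∅; common: ∅.
  x = 5: f ≡ 0 at y ∈ {3}; g ≡ 0 at y ∈ {5, 6}; common: ∅.
  x = 6: f ≡ 0 at y ∈ {0}; g ≡ 0 at y ∈ ∅; common: ∅.
Collecting: common zeros = {(1, 0)}, so the count is 1.
Comparison with the Bézout bound: 1 ≤ 4 = deg(f)·deg(g), as expected for curves with no common component (the affine F_7-count falls short of the bound because intersections may lie at infinity, over extension fields, or carry multiplicity).


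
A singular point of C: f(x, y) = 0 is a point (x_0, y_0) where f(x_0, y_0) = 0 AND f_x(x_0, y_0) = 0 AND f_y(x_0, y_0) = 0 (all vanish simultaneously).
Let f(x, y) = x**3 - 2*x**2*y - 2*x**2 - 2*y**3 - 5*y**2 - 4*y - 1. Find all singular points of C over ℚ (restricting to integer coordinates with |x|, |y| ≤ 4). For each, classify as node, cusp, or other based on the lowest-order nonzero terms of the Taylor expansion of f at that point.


Singular points: {(0, -1)}; classification: cusp.

Compute partial derivatives:
  f_x = 3*x**2 - 4*x*y - 4*x.
  f_y = -2*x**2 - 6*y**2 - 10*y - 4.
Scan x_0 ∈ {−4, ..., 4}. For each x_0, f_y(x_0, y) is a polynomial in y; find its integer roots y ∈ {−4, ..., 4}, then test f_x and f at those candidates.
  x = -4: f_y(-4, y) = -6*y**2 - 10*y - 36; no integer root y with |y| ≤ 4.
  x = -3: f_y(-3, y) = -6*y**2 - 10*y - 22; no integer root y with |y| ≤ 4.
  x = -2: f_y(-2, y) = -6*y**2 - 10*y - 12; no integer root y with |y| ≤ 4.
  x = -1: f_y(-1, y) = -6*y**2 - 10*y - 6; no integer root y with |y| ≤ 4.
  x = 0: f_y(0, y) = -6*y**2 - 10*y - 4; vanishes at y ∈ {-1}. (0, -1): f_x = 0, f = 0 — SINGULAR.
  x = 1: f_y(1, y) = -6*y**2 - 10*y - 6; no integer root y with |y| ≤ 4.
  x = 2: f_y(2, y) = -6*y**2 - 10*y - 12; no integer root y with |y| ≤ 4.
  x = 3: f_y(3, y) = -6*y**2 - 10*y - 22; no integer root y with |y| ≤ 4.
  x = 4: f_y(4, y) = -6*y**2 - 10*y - 36; no integer root y with |y| ≤ 4.
Only singular point on the grid: (0, -1).
Classify: substitute x = 0 + u, y = -1 + v and expand: f = u**3 - 2*u**2*v - 2*v**3 + v**2.
No constant or linear terms (consistent with a singular point). Quadratic part: v**2. Cubic part: u**3 - 2*u**2*v - 2*v**3.
The quadratic part v**2 is a perfect square, so there is a single (double) tangent line v = 0, i.e. y = -1. Restricting the cubic part to that line (v = 0) leaves u**3 ≠ 0, so f is not divisible by v and the branch is v² ≈ -u**3 to lowest order — this is a cusp.
Classification: cusp.


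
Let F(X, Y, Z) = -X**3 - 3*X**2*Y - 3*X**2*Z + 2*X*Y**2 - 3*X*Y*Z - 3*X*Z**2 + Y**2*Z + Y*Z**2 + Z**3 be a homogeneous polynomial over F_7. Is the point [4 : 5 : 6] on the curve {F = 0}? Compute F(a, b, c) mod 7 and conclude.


F(4,5,6) ≡ 6 (mod 7); P is NOT on the curve.

Evaluate F(4, 5, 6) term-by-term (mod 7).
  -X**3 ↦ -1·64·1·1 = -64
  -3*X**2*Y ↦ -3·16·5·1 = -240
  -3*X**2*Z ↦ -3·16·1·6 = -288
  2*X*Y**2 ↦ 2·4·25·1 = 200
  -3*X*Y*Z ↦ -3·4·5·6 = -360
  -3*X*Z**2 ↦ -3·4·1·36 = -432
  Y**2*Z ↦ 1·1·25·6 = 150
  Y*Z**2 ↦ 1·1·5·36 = 180
  Z**3 ↦ 1·1·1·216 = 216
Sum: F(4, 5, 6) = (-64) + (-240) + (-288) + (200) + (-360) + (-432) + (150) + (180) + (216) = -638.
Reducing mod 7: -638 ≡ 6 (mod 7).
Since F(a, b, c) ≡ 6 ≠ 0 (mod 7), P does NOT lie on the curve.


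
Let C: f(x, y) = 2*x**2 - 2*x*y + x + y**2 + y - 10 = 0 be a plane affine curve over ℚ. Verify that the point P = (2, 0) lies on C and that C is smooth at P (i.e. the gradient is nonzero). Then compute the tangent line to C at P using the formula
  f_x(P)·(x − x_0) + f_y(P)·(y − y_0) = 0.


Tangent line at P: 9*x - 3*y - 18 = 0.

Step 1: f(2, 0) = 0, so P lies on C.
Step 2: partial derivatives
  f_x(x, y) = 4*x - 2*y + 1, f_y(x, y) = -2*x + 2*y + 1.
  f_x(P) = 9, f_y(P) = -3 (gradient nonzero, so P is smooth).
Step 3: tangent line at P: 9·(x − 2) + -3·(y − 0) = 0.
Expanding: 9*x - 3*y - 18 = 0.


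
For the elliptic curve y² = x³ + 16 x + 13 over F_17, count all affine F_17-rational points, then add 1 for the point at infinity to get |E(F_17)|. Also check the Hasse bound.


Affine points = {(0, 8), (0, 9), (1, 8), (1, 9), (2, 6), (2, 11), (6, 6), (6, 11), (7, 3), (7, 14), (9, 6), (9, 11), (10, 0), (13, 2), (13, 15), (16, 8), (16, 9)}; affine count = 17; |E(F_17)| = 18.

Discriminant check: Δ ∝ 4a³ + 27b² = 4·16³ + 27·13² = 4·4096 + 27·169 ≡ 3 (mod 17). Nonzero ⇒ E is nonsingular.
For each x ∈ F_17, compute rhs = x³ + 16·x + 13 mod 17, then count y ∈ F_17 with y² ≡ rhs.
  x = 0: rhs = 13, matching y values: 8, 9 (2 points).
  x = 1: rhs = 13, matching y values: 8, 9 (2 points).
  x = 2: rhs = 2, matching y values: 6, 11 (2 points).
  x = 3: rhs = 3, matching y values: none (0 points).
  x = 4: rhs = 5, matching y values: none (0 points).
  x = 5: rhs = 14, matching y values: none (0 points).
  x = 6: rhs = 2, matching y values: 6, 11 (2 points).
  x = 7: rhs = 9, matching y values: 3, 14 (2 points).
  x = 8: rhs = 7, matching y values: none (0 points).
  x = 9: rhs = 2, matching y values: 6, 11 (2 points).
  x = 10: rhs = 0, matching y values: 0 (1 points).
  x = 11: rhs = 7, matching y values: none (0 points).
  x = 12: rhs = 12, matching y values: none (0 points).
  x = 13: rhs = 4, matching y values: 2, 15 (2 points).
  x = 14: rhs = 6, matching y values: none (0 points).
  x = 15: rhs = 7, matching y values: none (0 points).
  x = 16: rhs = 13, matching y values: 8, 9 (2 points).
Total affine count: 17.
Full point count |E(F_17)| = 17 + 1 = 18.
Hasse bound: |18 − (17+1)| = |0| = 0 ≤ 2√17 ≈ 8.2462 ✓.


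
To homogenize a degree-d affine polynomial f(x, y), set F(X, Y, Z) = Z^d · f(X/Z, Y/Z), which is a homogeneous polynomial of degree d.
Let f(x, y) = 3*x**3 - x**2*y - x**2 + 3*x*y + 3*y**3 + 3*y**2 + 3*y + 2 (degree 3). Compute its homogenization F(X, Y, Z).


F(X, Y, Z) = 3*X**3 - X**2*Y - X**2*Z + 3*X*Y*Z + 3*Y**3 + 3*Y**2*Z + 3*Y*Z**2 + 2*Z**3

deg(f) = 3.
Substitute x = X/Z, y = Y/Z into f, then multiply by Z^3.
  monomial 3·x^3·y^0 ↦ 3·X^3·Y^0·Z^0.
  monomial -1·x^2·y^1 ↦ -1·X^2·Y^1·Z^0.
  monomial -1·x^2·y^0 ↦ -1·X^2·Y^0·Z^1.
  monomial 3·x^1·y^1 ↦ 3·X^1·Y^1·Z^1.
  monomial 3·x^0·y^3 ↦ 3·X^0·Y^3·Z^0.
  monomial 3·x^0·y^2 ↦ 3·X^0·Y^2·Z^1.
  monomial 3·x^0·y^1 ↦ 3·X^0·Y^1·Z^2.
  monomial 2·x^0·y^0 ↦ 2·X^0·Y^0·Z^3.
Collecting: F(X, Y, Z) = 3*X**3 - X**2*Y - X**2*Z + 3*X*Y*Z + 3*Y**3 + 3*Y**2*Z + 3*Y*Z**2 + 2*Z**3.


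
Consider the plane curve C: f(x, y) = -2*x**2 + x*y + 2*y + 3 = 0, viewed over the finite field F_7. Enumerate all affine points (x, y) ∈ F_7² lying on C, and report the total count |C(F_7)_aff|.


Affine F_7-points: {(0, 2), (1, 2), (2, 3), (3, 3), (4, 6), (6, 6)}; count = 6.

For each of the 49 pairs (x, y) ∈ F_7², evaluate f(x, y) mod 7. Record the zeros.
  x = 0: [0↦3, 1↦5, 2↦0, 3↦2, 4↦4, 5↦6, 6↦1]  zeros at y ∈ {2}
  x = 1: [0↦1, 1↦4, 2↦0, 3↦3, 4↦6, 5↦2, 6↦5]  zeros at y ∈ {2}
  x = 2: [0↦2, 1↦6, 2↦3, 3↦0, 4↦4, 5↦1, 6↦5]  zeros at y ∈ {3}
  x = 3: [0↦6, 1↦4, 2↦2, 3↦0, 4↦5, 5↦3, 6↦1]  zeros at y ∈ {3}
  x = 4: [0↦6, 1↦5, 2↦4, 3↦3, 4↦2, 5↦1, 6↦0]  zeros at y ∈ {6}
  x = 5: [0↦2, 1↦2, 2↦2, 3↦2, 4↦2, 5↦2, 6↦2]  zeros at y ∈ ∅
  x = 6: [0↦1, 1↦2, 2↦3, 3↦4, 4↦5, 5↦6, 6↦0]  zeros at y ∈ {6}
Collecting zeros: affine points = {(0, 2), (1, 2), (2, 3), (3, 3), (4, 6), (6, 6)}.
Total count |C(F_7)_aff| = 6.


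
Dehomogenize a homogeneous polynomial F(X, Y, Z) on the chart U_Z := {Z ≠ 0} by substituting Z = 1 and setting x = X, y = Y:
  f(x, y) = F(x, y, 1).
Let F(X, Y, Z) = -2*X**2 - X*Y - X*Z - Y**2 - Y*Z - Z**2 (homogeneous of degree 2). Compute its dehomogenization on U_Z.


f(x, y) = -2*x**2 - x*y - x - y**2 - y - 1

On U_Z we set Z = 1. Each monomial c·X^i·Y^j·Z^k in F becomes c·x^i·y^j·1^k = c·x^i·y^j.
Substituting Z = 1: F(X, Y, 1) = -2*x**2 - x*y - x - y**2 - y - 1.
Note: deg(f) ≤ deg(F) = 2; strict inequality happens when F is divisible by Z (lost terms).


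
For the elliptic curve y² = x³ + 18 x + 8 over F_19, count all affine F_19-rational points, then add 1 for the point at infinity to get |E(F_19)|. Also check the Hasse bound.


Affine points = {(4, 7), (4, 12), (6, 3), (6, 16), (9, 5), (9, 14), (11, 6), (11, 13), (13, 8), (13, 11), (15, 9), (15, 10)}; affine count = 12; |E(F_19)| = 13.

Discriminant check: Δ ∝ 4a³ + 27b² = 4·18³ + 27·8² = 4·5832 + 27·64 ≡ 14 (mod 19). Nonzero ⇒ E is nonsingular.
For each x ∈ F_19, compute rhs = x³ + 18·x + 8 mod 19, then count y ∈ F_19 with y² ≡ rhs.
  x = 0: rhs = 8, matching y values: none (0 points).
  x = 1: rhs = 8, matching y values: none (0 points).
  x = 2: rhs = 14, matching y values: none (0 points).
  x = 3: rhs = 13, matching y values: none (0 points).
  x = 4: rhs = 11, matching y values: 7, 12 (2 points).
  x = 5: rhs = 14, matching y values: none (0 points).
  x = 6: rhs = 9, matching y values: 3, 16 (2 points).
  x = 7: rhs = 2, matching y values: none (0 points).
  x = 8: rhs = 18, matching y values: none (0 points).
  x = 9: rhs = 6, matching y values: 5, 14 (2 points).
  x = 10: rhs = 10, matching y values: none (0 points).
  x = 11: rhs = 17, matching y values: 6, 13 (2 points).
  x = 12: rhs = 14, matching y values: none (0 points).
  x = 13: rhs = 7, matching y values: 8, 11 (2 points).
  x = 14: rhs = 2, matching y values: none (0 points).
  x = 15: rhs = 5, matching y values: 9, 10 (2 points).
  x = 16: rhs = 3, matching y values: none (0 points).
  x = 17: rhs = 2, matching y values: none (0 points).
  x = 18: rhs = 8, matching y values: none (0 points).
Total affine count: 12.
Full point count |E(F_19)| = 12 + 1 = 13.
Hasse bound: |13 − (19+1)| = |-7| = 7 ≤ 2√19 ≈ 8.7178 ✓.


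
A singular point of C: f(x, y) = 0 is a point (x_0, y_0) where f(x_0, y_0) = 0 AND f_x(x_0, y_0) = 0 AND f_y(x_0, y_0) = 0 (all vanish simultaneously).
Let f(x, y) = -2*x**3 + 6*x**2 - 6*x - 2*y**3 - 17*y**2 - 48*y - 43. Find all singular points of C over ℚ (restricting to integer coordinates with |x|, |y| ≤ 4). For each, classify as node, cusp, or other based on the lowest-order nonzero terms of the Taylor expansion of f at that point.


Singular points: {(1, -3)}; classification: cusp.

Compute partial derivatives:
  f_x = -6*x**2 + 12*x - 6.
  f_y = -6*y**2 - 34*y - 48.
Scan x_0 ∈ {−4, ..., 4}. For each x_0, f_y(x_0, y) is a polynomial in y; find its integer roots y ∈ {−4, ..., 4}, then test f_x and f at those candidates.
  x = -4: f_y(-4, y) = -6*y**2 - 34*y - 48; vanishes at y ∈ {-3}. (-4, -3): f_x = -150 ≠ 0.
  x = -3: f_y(-3, y) = -6*y**2 - 34*y - 48; vanishes at y ∈ {-3}. (-3, -3): f_x = -96 ≠ 0.
  x = -2: f_y(-2, y) = -6*y**2 - 34*y - 48; vanishes at y ∈ {-3}. (-2, -3): f_x = -54 ≠ 0.
  x = -1: f_y(-1, y) = -6*y**2 - 34*y - 48; vanishes at y ∈ {-3}. (-1, -3): f_x = -24 ≠ 0.
  x = 0: f_y(0, y) = -6*y**2 - 34*y - 48; vanishes at y ∈ {-3}. (0, -3): f_x = -6 ≠ 0.
  x = 1: f_y(1, y) = -6*y**2 - 34*y - 48; vanishes at y ∈ {-3}. (1, -3): f_x = 0, f = 0 — SINGULAR.
  x = 2: f_y(2, y) = -6*y**2 - 34*y - 48; vanishes at y ∈ {-3}. (2, -3): f_x = -6 ≠ 0.
  x = 3: f_y(3, y) = -6*y**2 - 34*y - 48; vanishes at y ∈ {-3}. (3, -3): f_x = -24 ≠ 0.
  x = 4: f_y(4, y) = -6*y**2 - 34*y - 48; vanishes at y ∈ {-3}. (4, -3): f_x = -54 ≠ 0.
Only singular point on the grid: (1, -3).
Classify: substitute x = 1 + u, y = -3 + v and expand: f = -2*u**3 - 2*v**3 + v**2.
No constant or linear terms (consistent with a singular point). Quadratic part: v**2. Cubic part: -2*u**3 - 2*v**3.
The quadratic part v**2 is a perfect square, so there is a single (double) tangent line v = 0, i.e. y = -3. Restricting the cubic part to that line (v = 0) leaves -2*u**3 ≠ 0, so f is not divisible by v and the branch is v² ≈ 2*u**3 to lowest order — this is a cusp.
Classification: cusp.


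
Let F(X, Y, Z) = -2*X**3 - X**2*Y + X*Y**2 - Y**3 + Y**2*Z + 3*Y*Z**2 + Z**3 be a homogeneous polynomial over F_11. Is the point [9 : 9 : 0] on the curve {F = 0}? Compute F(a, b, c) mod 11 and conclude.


F(9,9,0) ≡ 2 (mod 11); P is NOT on the curve.

Evaluate F(9, 9, 0) term-by-term (mod 11).
  -2*X**3 ↦ -2·729·1·1 = -1458
  -X**2*Y ↦ -1·81·9·1 = -729
  X*Y**2 ↦ 1·9·81·1 = 729
  -Y**3 ↦ -1·1·729·1 = -729
  Y**2*Z ↦ 1·1·81·0 = 0
  3*Y*Z**2 ↦ 3·1·9·0 = 0
  Z**3 ↦ 1·1·1·0 = 0
Sum: F(9, 9, 0) = (-1458) + (-729) + (729) + (-729) + (0) + (0) + (0) = -2187.
Reducing mod 11: -2187 ≡ 2 (mod 11).
Since F(a, b, c) ≡ 2 ≠ 0 (mod 11), P does NOT lie on the curve.


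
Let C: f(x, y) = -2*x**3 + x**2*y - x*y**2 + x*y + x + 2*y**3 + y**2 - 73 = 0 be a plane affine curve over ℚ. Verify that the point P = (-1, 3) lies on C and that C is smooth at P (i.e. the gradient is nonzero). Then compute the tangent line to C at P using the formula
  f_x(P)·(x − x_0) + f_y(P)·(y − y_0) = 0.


Tangent line at P: -17*x + 66*y - 215 = 0.

Step 1: f(-1, 3) = 0, so P lies on C.
Step 2: partial derivatives
  f_x(x, y) = -6*x**2 + 2*x*y - y**2 + y + 1, f_y(x, y) = x**2 - 2*x*y + x + 6*y**2 + 2*y.
  f_x(P) = -17, f_y(P) = 66 (gradient nonzero, so P is smooth).
Step 3: tangent line at P: -17·(x − -1) + 66·(y − 3) = 0.
Expanding: -17*x + 66*y - 215 = 0.


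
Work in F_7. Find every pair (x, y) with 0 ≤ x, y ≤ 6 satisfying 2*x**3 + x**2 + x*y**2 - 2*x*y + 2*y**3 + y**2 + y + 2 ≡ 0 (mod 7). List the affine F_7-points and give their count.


Affine F_7-points: {(0, 6), (1, 4), (3, 3), (4, 2), (4, 3), (6, 5)}; count = 6.

For each of the 49 pairs (x, y) ∈ F_7², evaluate f(x, y) mod 7. Record the zeros.
  x = 0: [0↦2, 1↦6, 2↦3, 3↦5, 4↦3, 5↦2, 6↦0]  zeros at y ∈ {6}
  x = 1: [0↦5, 1↦1, 2↦6, 3↦4, 4↦0, 5↦6, 6↦6]  zeros at y ∈ {4}
  x = 2: [0↦1, 1↦3, 2↦2, 3↦3, 4↦4, 5↦3, 6↦5]  zeros at y ∈ ∅
  x = 3: [0↦2, 1↦3, 2↦3, 3↦0, 4↦6, 5↦5, 6↦2]  zeros at y ∈ {3}
  x = 4: [0↦6, 1↦6, 2↦0, 3↦0, 4↦4, 5↦3, 6↦2]  zeros at y ∈ {2, 3}
  x = 5: [0↦4, 1↦3, 2↦5, 3↦1, 4↦3, 5↦2, 6↦3]  zeros at y ∈ ∅
  x = 6: [0↦1, 1↦6, 2↦2, 3↦1, 4↦1, 5↦0, 6↦3]  zeros at y ∈ {5}
Collecting zeros: affine points = {(0, 6), (1, 4), (3, 3), (4, 2), (4, 3), (6, 5)}.
Total count |C(F_7)_aff| = 6.


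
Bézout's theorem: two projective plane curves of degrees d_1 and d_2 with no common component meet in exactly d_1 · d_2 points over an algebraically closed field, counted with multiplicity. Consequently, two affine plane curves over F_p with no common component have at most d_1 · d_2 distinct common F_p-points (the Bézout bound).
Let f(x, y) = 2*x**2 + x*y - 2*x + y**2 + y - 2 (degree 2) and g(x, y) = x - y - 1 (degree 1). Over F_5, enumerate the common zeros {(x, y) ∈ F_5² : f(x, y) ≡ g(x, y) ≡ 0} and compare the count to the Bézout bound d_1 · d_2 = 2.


Common zeros: ∅; count = 0; Bézout bound = 2.

deg(f) = 2, deg(g) = 1, so Bézout bound = 2.
Scan x ∈ F_5. For each x, list the y ∈ F_5 with f(x, y) ≡ 0 and those with g(x, y) ≡ 0 (mod 5); the common zeros in that column are the intersection.
  x = 0: f ≡ 0 at y ∈ {1, 3}; g ≡ 0 at y ∈ {4}; common: ∅.
  x = 1: f ≡ 0 at y ∈ ∅; g ≡ 0 at y ∈ {0}; common: ∅.
  x = 2: f ≡ 0 at y ∈ {3, 4}; g ≡ 0 at y ∈ {1}; common: ∅.
  x = 3: f ≡ 0 at y ∈ {0, 1}; g ≡ 0 at y ∈ {2}; common: ∅.
  x = 4: f ≡ 0 at y ∈ ∅; g ≡ 0 at y ∈ {3}; common: ∅.
Collecting: common zeros = ∅, so the count is 0.
Comparison with the Bézout bound: 0 ≤ 2 = deg(f)·deg(g), as expected for curves with no common component (the affine F_5-count falls short of the bound because intersections may lie at infinity, over extension fields, or carry multiplicity).


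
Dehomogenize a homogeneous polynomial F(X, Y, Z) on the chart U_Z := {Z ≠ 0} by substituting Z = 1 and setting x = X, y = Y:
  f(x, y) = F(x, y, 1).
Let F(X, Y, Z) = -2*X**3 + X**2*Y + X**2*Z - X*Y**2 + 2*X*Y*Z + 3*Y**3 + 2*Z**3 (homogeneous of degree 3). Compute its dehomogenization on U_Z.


f(x, y) = -2*x**3 + x**2*y + x**2 - x*y**2 + 2*x*y + 3*y**3 + 2

On U_Z we set Z = 1. Each monomial c·X^i·Y^j·Z^k in F becomes c·x^i·y^j·1^k = c·x^i·y^j.
Substituting Z = 1: F(X, Y, 1) = -2*x**3 + x**2*y + x**2 - x*y**2 + 2*x*y + 3*y**3 + 2.
Note: deg(f) ≤ deg(F) = 3; strict inequality happens when F is divisible by Z (lost terms).


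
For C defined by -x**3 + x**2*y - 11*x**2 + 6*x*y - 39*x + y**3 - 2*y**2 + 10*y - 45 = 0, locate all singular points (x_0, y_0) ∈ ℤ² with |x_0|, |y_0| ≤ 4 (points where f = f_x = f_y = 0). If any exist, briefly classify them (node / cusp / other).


Singular points: {(-3, 1)}; classification: node.

Compute partial derivatives:
  f_x = -3*x**2 + 2*x*y - 22*x + 6*y - 39.
  f_y = x**2 + 6*x + 3*y**2 - 4*y + 10.
Scan x_0 ∈ {−4, ..., 4}. For each x_0, f_y(x_0, y) is a polynomial in y; find its integer roots y ∈ {−4, ..., 4}, then test f_x and f at those candidates.
  x = -4: f_y(-4, y) = 3*y**2 - 4*y + 2; no integer root y with |y| ≤ 4.
  x = -3: f_y(-3, y) = 3*y**2 - 4*y + 1; vanishes at y ∈ {1}. (-3, 1): f_x = 0, f = 0 — SINGULAR.
  x = -2: f_y(-2, y) = 3*y**2 - 4*y + 2; no integer root y with |y| ≤ 4.
  x = -1: f_y(-1, y) = 3*y**2 - 4*y + 5; no integer root y with |y| ≤ 4.
  x = 0: f_y(0, y) = 3*y**2 - 4*y + 10; no integer root y with |y| ≤ 4.
  x = 1: f_y(1, y) = 3*y**2 - 4*y + 17; no integer root y with |y| ≤ 4.
  x = 2: f_y(2, y) = 3*y**2 - 4*y + 26; no integer root y with |y| ≤ 4.
  x = 3: f_y(3, y) = 3*y**2 - 4*y + 37; no integer root y with |y| ≤ 4.
  x = 4: f_y(4, y) = 3*y**2 - 4*y + 50; no integer root y with |y| ≤ 4.
Only singular point on the grid: (-3, 1).
Classify: substitute x = -3 + u, y = 1 + v and expand: f = -u**3 + u**2*v - u**2 + v**3 + v**2.
No constant or linear terms (consistent with a singular point). Quadratic part: -u**2 + v**2. Cubic part: -u**3 + u**2*v + v**3.
The quadratic part v**2 - u**2 = (v − u)(v + u) splits into two distinct linear factors, so there are two distinct tangent lines y − 1 = ±(x − -3) — this is a node (ordinary double point).
Classification: node.


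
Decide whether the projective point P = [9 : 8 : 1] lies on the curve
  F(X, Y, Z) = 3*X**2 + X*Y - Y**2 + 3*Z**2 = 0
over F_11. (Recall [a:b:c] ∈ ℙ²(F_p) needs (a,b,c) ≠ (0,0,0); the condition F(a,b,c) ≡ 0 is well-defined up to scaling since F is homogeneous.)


F(9,8,1) ≡ 1 (mod 11); P is NOT on the curve.

Evaluate F(9, 8, 1) term-by-term (mod 11).
  3*X**2 ↦ 3·81·1·1 = 243
  X*Y ↦ 1·9·8·1 = 72
  -Y**2 ↦ -1·1·64·1 = -64
  3*Z**2 ↦ 3·1·1·1 = 3
Sum: F(9, 8, 1) = (243) + (72) + (-64) + (3) = 254.
Reducing mod 11: 254 ≡ 1 (mod 11).
Since F(a, b, c) ≡ 1 ≠ 0 (mod 11), P does NOT lie on the curve.


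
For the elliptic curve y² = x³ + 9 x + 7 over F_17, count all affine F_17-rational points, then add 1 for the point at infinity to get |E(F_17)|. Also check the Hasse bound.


Affine points = {(1, 0), (2, 4), (2, 13), (8, 8), (8, 9), (9, 1), (9, 16), (10, 3), (10, 14), (11, 3), (11, 14), (13, 3), (13, 14), (14, 2), (14, 15), (15, 7), (15, 10)}; affine count = 17; |E(F_17)| = 18.

Discriminant check: Δ ∝ 4a³ + 27b² = 4·9³ + 27·7² = 4·729 + 27·49 ≡ 6 (mod 17). Nonzero ⇒ E is nonsingular.
For each x ∈ F_17, compute rhs = x³ + 9·x + 7 mod 17, then count y ∈ F_17 with y² ≡ rhs.
  x = 0: rhs = 7, matching y values: none (0 points).
  x = 1: rhs = 0, matching y values: 0 (1 points).
  x = 2: rhs = 16, matching y values: 4, 13 (2 points).
  x = 3: rhs = 10, matching y values: none (0 points).
  x = 4: rhs = 5, matching y values: none (0 points).
  x = 5: rhs = 7, matching y values: none (0 points).
  x = 6: rhs = 5, matching y values: none (0 points).
  x = 7: rhs = 5, matching y values: none (0 points).
  x = 8: rhs = 13, matching y values: 8, 9 (2 points).
  x = 9: rhs = 1, matching y values: 1, 16 (2 points).
  x = 10: rhs = 9, matching y values: 3, 14 (2 points).
  x = 11: rhs = 9, matching y values: 3, 14 (2 points).
  x = 12: rhs = 7, matching y values: none (0 points).
  x = 13: rhs = 9, matching y values: 3, 14 (2 points).
  x = 14: rhs = 4, matching y values: 2, 15 (2 points).
  x = 15: rhs = 15, matching y values: 7, 10 (2 points).
  x = 16: rhs = 14, matching y values: none (0 points).
Total affine count: 17.
Full point count |E(F_17)| = 17 + 1 = 18.
Hasse bound: |18 − (17+1)| = |0| = 0 ≤ 2√17 ≈ 8.2462 ✓.
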